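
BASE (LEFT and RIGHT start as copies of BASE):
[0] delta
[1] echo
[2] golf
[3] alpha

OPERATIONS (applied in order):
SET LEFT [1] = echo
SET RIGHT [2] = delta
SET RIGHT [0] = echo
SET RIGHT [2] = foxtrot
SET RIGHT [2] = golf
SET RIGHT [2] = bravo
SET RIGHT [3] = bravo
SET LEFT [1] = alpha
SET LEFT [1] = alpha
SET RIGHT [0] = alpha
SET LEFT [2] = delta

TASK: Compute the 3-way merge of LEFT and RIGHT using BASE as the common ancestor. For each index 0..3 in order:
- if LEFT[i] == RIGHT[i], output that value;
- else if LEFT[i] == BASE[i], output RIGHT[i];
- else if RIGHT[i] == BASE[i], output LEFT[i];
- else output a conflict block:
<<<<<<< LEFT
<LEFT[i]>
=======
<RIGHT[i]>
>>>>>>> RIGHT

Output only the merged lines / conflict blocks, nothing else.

Final LEFT:  [delta, alpha, delta, alpha]
Final RIGHT: [alpha, echo, bravo, bravo]
i=0: L=delta=BASE, R=alpha -> take RIGHT -> alpha
i=1: L=alpha, R=echo=BASE -> take LEFT -> alpha
i=2: BASE=golf L=delta R=bravo all differ -> CONFLICT
i=3: L=alpha=BASE, R=bravo -> take RIGHT -> bravo

Answer: alpha
alpha
<<<<<<< LEFT
delta
=======
bravo
>>>>>>> RIGHT
bravo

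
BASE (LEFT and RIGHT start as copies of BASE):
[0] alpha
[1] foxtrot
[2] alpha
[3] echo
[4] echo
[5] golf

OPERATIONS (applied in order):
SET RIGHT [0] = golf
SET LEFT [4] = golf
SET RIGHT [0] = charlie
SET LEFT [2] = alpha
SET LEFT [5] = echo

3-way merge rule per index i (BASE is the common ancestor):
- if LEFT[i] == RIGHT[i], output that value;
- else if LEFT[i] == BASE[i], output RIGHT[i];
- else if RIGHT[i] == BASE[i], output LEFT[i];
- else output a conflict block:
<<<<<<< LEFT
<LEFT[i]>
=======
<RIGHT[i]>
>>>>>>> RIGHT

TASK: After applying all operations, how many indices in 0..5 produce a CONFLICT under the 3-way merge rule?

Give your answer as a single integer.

Answer: 0

Derivation:
Final LEFT:  [alpha, foxtrot, alpha, echo, golf, echo]
Final RIGHT: [charlie, foxtrot, alpha, echo, echo, golf]
i=0: L=alpha=BASE, R=charlie -> take RIGHT -> charlie
i=1: L=foxtrot R=foxtrot -> agree -> foxtrot
i=2: L=alpha R=alpha -> agree -> alpha
i=3: L=echo R=echo -> agree -> echo
i=4: L=golf, R=echo=BASE -> take LEFT -> golf
i=5: L=echo, R=golf=BASE -> take LEFT -> echo
Conflict count: 0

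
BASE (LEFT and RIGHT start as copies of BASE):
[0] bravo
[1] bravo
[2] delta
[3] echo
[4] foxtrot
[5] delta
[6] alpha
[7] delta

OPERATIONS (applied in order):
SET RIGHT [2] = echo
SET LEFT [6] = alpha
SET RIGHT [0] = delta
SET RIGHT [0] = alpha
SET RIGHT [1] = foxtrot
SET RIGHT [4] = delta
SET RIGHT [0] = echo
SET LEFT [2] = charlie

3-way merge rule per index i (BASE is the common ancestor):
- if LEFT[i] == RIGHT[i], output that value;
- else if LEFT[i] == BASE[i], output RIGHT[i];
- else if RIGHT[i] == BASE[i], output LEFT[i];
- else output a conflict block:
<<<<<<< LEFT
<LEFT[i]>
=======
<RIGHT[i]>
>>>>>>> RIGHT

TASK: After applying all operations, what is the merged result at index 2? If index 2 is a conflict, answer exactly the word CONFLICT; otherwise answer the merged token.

Answer: CONFLICT

Derivation:
Final LEFT:  [bravo, bravo, charlie, echo, foxtrot, delta, alpha, delta]
Final RIGHT: [echo, foxtrot, echo, echo, delta, delta, alpha, delta]
i=0: L=bravo=BASE, R=echo -> take RIGHT -> echo
i=1: L=bravo=BASE, R=foxtrot -> take RIGHT -> foxtrot
i=2: BASE=delta L=charlie R=echo all differ -> CONFLICT
i=3: L=echo R=echo -> agree -> echo
i=4: L=foxtrot=BASE, R=delta -> take RIGHT -> delta
i=5: L=delta R=delta -> agree -> delta
i=6: L=alpha R=alpha -> agree -> alpha
i=7: L=delta R=delta -> agree -> delta
Index 2 -> CONFLICT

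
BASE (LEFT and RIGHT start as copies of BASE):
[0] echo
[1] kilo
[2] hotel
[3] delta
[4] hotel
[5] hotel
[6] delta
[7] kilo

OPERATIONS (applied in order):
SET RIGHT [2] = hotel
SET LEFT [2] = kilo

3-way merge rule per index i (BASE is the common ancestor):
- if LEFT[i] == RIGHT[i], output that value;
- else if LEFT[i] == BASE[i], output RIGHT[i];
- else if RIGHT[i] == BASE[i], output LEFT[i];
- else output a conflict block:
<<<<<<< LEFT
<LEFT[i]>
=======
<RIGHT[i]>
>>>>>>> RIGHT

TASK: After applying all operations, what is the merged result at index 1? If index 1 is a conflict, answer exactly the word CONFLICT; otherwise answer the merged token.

Final LEFT:  [echo, kilo, kilo, delta, hotel, hotel, delta, kilo]
Final RIGHT: [echo, kilo, hotel, delta, hotel, hotel, delta, kilo]
i=0: L=echo R=echo -> agree -> echo
i=1: L=kilo R=kilo -> agree -> kilo
i=2: L=kilo, R=hotel=BASE -> take LEFT -> kilo
i=3: L=delta R=delta -> agree -> delta
i=4: L=hotel R=hotel -> agree -> hotel
i=5: L=hotel R=hotel -> agree -> hotel
i=6: L=delta R=delta -> agree -> delta
i=7: L=kilo R=kilo -> agree -> kilo
Index 1 -> kilo

Answer: kilo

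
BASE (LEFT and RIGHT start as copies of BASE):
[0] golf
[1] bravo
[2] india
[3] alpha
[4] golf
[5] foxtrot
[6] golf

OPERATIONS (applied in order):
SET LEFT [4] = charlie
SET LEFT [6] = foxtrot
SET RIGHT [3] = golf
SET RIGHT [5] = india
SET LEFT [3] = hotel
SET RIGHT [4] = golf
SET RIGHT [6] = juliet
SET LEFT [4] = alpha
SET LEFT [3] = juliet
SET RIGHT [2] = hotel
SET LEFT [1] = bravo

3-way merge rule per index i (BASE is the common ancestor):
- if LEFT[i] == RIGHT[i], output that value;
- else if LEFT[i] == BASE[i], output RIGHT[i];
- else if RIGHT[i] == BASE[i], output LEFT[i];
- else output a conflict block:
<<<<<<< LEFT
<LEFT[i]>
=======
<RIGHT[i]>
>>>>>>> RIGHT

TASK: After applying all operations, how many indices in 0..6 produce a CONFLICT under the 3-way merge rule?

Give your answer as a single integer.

Answer: 2

Derivation:
Final LEFT:  [golf, bravo, india, juliet, alpha, foxtrot, foxtrot]
Final RIGHT: [golf, bravo, hotel, golf, golf, india, juliet]
i=0: L=golf R=golf -> agree -> golf
i=1: L=bravo R=bravo -> agree -> bravo
i=2: L=india=BASE, R=hotel -> take RIGHT -> hotel
i=3: BASE=alpha L=juliet R=golf all differ -> CONFLICT
i=4: L=alpha, R=golf=BASE -> take LEFT -> alpha
i=5: L=foxtrot=BASE, R=india -> take RIGHT -> india
i=6: BASE=golf L=foxtrot R=juliet all differ -> CONFLICT
Conflict count: 2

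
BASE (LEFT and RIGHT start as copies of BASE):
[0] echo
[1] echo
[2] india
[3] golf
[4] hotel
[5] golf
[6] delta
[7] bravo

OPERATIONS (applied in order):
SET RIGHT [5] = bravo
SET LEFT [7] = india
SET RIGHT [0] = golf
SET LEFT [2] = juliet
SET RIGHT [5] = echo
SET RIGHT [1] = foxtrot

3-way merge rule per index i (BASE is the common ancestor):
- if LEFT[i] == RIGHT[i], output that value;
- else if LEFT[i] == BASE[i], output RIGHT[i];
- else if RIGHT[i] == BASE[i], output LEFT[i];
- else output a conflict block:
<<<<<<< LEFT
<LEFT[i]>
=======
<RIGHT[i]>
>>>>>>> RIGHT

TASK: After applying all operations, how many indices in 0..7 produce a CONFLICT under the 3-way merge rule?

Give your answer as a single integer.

Answer: 0

Derivation:
Final LEFT:  [echo, echo, juliet, golf, hotel, golf, delta, india]
Final RIGHT: [golf, foxtrot, india, golf, hotel, echo, delta, bravo]
i=0: L=echo=BASE, R=golf -> take RIGHT -> golf
i=1: L=echo=BASE, R=foxtrot -> take RIGHT -> foxtrot
i=2: L=juliet, R=india=BASE -> take LEFT -> juliet
i=3: L=golf R=golf -> agree -> golf
i=4: L=hotel R=hotel -> agree -> hotel
i=5: L=golf=BASE, R=echo -> take RIGHT -> echo
i=6: L=delta R=delta -> agree -> delta
i=7: L=india, R=bravo=BASE -> take LEFT -> india
Conflict count: 0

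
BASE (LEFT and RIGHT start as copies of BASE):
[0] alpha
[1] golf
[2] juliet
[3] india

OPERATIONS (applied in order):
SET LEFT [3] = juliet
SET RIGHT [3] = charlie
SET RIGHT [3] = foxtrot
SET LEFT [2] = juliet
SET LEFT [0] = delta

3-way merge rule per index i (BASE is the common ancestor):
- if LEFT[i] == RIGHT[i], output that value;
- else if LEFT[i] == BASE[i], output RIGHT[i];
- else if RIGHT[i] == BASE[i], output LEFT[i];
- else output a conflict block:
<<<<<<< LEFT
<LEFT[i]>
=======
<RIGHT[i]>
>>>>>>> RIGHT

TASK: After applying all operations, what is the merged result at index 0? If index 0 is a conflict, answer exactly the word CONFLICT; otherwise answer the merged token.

Answer: delta

Derivation:
Final LEFT:  [delta, golf, juliet, juliet]
Final RIGHT: [alpha, golf, juliet, foxtrot]
i=0: L=delta, R=alpha=BASE -> take LEFT -> delta
i=1: L=golf R=golf -> agree -> golf
i=2: L=juliet R=juliet -> agree -> juliet
i=3: BASE=india L=juliet R=foxtrot all differ -> CONFLICT
Index 0 -> delta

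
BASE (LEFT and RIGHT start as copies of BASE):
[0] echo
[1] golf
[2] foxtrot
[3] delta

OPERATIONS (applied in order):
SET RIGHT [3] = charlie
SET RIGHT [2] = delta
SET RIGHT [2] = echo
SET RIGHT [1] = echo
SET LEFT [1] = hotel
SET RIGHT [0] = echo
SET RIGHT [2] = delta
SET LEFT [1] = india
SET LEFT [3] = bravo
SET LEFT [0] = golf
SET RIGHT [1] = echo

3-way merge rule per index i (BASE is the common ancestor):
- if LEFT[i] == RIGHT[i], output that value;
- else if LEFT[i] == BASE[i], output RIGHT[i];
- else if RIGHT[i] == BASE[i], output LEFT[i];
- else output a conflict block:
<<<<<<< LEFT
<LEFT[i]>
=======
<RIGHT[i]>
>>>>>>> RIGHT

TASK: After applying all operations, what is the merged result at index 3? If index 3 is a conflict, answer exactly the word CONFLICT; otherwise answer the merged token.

Final LEFT:  [golf, india, foxtrot, bravo]
Final RIGHT: [echo, echo, delta, charlie]
i=0: L=golf, R=echo=BASE -> take LEFT -> golf
i=1: BASE=golf L=india R=echo all differ -> CONFLICT
i=2: L=foxtrot=BASE, R=delta -> take RIGHT -> delta
i=3: BASE=delta L=bravo R=charlie all differ -> CONFLICT
Index 3 -> CONFLICT

Answer: CONFLICT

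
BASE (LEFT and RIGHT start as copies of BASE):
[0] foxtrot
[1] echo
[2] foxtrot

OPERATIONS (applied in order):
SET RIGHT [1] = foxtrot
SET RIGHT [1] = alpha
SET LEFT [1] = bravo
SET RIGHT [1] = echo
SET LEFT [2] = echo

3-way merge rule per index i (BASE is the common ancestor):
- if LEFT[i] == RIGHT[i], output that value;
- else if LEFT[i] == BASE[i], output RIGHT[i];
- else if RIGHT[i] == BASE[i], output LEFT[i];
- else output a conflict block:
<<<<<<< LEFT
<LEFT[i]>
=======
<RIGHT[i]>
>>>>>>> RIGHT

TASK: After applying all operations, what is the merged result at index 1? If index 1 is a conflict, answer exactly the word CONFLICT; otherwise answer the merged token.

Final LEFT:  [foxtrot, bravo, echo]
Final RIGHT: [foxtrot, echo, foxtrot]
i=0: L=foxtrot R=foxtrot -> agree -> foxtrot
i=1: L=bravo, R=echo=BASE -> take LEFT -> bravo
i=2: L=echo, R=foxtrot=BASE -> take LEFT -> echo
Index 1 -> bravo

Answer: bravo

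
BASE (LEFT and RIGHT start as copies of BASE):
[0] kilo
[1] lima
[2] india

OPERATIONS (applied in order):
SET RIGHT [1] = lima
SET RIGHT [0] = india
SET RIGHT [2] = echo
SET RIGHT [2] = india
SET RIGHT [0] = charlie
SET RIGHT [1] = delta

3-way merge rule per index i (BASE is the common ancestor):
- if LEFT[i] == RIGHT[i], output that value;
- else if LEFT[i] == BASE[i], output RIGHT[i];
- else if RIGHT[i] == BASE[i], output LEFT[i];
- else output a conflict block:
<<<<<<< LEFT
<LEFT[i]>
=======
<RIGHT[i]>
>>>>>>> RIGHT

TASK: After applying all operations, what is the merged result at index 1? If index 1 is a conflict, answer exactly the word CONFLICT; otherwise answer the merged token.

Answer: delta

Derivation:
Final LEFT:  [kilo, lima, india]
Final RIGHT: [charlie, delta, india]
i=0: L=kilo=BASE, R=charlie -> take RIGHT -> charlie
i=1: L=lima=BASE, R=delta -> take RIGHT -> delta
i=2: L=india R=india -> agree -> india
Index 1 -> delta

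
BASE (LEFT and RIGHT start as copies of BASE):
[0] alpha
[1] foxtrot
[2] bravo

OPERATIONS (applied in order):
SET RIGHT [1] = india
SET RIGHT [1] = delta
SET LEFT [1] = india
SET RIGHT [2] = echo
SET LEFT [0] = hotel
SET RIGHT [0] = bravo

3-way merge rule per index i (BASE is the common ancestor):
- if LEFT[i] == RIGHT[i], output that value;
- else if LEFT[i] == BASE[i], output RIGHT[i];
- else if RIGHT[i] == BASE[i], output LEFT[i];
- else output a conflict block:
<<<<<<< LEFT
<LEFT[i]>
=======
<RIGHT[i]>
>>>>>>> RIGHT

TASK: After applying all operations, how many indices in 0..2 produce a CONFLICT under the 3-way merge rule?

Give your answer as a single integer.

Final LEFT:  [hotel, india, bravo]
Final RIGHT: [bravo, delta, echo]
i=0: BASE=alpha L=hotel R=bravo all differ -> CONFLICT
i=1: BASE=foxtrot L=india R=delta all differ -> CONFLICT
i=2: L=bravo=BASE, R=echo -> take RIGHT -> echo
Conflict count: 2

Answer: 2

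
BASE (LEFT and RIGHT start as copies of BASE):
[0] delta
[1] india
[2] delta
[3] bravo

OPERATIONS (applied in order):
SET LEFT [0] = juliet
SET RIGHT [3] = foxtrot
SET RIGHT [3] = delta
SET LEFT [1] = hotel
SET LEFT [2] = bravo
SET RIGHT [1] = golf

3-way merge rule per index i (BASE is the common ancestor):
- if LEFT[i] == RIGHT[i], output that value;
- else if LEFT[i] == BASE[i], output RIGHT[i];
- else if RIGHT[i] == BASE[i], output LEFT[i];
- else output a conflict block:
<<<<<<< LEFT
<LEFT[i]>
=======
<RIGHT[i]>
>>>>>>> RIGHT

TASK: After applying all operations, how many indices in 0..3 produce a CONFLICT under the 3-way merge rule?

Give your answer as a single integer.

Final LEFT:  [juliet, hotel, bravo, bravo]
Final RIGHT: [delta, golf, delta, delta]
i=0: L=juliet, R=delta=BASE -> take LEFT -> juliet
i=1: BASE=india L=hotel R=golf all differ -> CONFLICT
i=2: L=bravo, R=delta=BASE -> take LEFT -> bravo
i=3: L=bravo=BASE, R=delta -> take RIGHT -> delta
Conflict count: 1

Answer: 1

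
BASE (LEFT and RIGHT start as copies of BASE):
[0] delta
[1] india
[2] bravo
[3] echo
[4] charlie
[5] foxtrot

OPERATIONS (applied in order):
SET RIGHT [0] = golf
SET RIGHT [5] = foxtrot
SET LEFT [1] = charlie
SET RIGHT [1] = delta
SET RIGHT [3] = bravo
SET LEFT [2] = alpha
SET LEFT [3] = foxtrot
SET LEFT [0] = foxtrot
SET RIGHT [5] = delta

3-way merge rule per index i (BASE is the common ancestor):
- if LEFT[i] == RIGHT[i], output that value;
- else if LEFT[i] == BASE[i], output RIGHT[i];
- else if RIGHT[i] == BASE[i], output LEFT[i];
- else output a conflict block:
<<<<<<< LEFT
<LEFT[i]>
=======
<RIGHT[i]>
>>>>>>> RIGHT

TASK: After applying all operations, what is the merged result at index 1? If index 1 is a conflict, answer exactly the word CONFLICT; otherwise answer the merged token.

Answer: CONFLICT

Derivation:
Final LEFT:  [foxtrot, charlie, alpha, foxtrot, charlie, foxtrot]
Final RIGHT: [golf, delta, bravo, bravo, charlie, delta]
i=0: BASE=delta L=foxtrot R=golf all differ -> CONFLICT
i=1: BASE=india L=charlie R=delta all differ -> CONFLICT
i=2: L=alpha, R=bravo=BASE -> take LEFT -> alpha
i=3: BASE=echo L=foxtrot R=bravo all differ -> CONFLICT
i=4: L=charlie R=charlie -> agree -> charlie
i=5: L=foxtrot=BASE, R=delta -> take RIGHT -> delta
Index 1 -> CONFLICT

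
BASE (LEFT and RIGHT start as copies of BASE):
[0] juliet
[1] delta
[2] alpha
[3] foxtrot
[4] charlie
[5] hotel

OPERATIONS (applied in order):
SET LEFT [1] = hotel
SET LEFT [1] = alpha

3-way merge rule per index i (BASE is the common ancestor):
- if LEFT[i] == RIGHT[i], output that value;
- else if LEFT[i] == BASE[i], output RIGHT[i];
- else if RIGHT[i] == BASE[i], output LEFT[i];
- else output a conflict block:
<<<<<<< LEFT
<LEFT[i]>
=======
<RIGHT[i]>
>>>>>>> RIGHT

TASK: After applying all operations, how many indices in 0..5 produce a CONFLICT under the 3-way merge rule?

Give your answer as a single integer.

Final LEFT:  [juliet, alpha, alpha, foxtrot, charlie, hotel]
Final RIGHT: [juliet, delta, alpha, foxtrot, charlie, hotel]
i=0: L=juliet R=juliet -> agree -> juliet
i=1: L=alpha, R=delta=BASE -> take LEFT -> alpha
i=2: L=alpha R=alpha -> agree -> alpha
i=3: L=foxtrot R=foxtrot -> agree -> foxtrot
i=4: L=charlie R=charlie -> agree -> charlie
i=5: L=hotel R=hotel -> agree -> hotel
Conflict count: 0

Answer: 0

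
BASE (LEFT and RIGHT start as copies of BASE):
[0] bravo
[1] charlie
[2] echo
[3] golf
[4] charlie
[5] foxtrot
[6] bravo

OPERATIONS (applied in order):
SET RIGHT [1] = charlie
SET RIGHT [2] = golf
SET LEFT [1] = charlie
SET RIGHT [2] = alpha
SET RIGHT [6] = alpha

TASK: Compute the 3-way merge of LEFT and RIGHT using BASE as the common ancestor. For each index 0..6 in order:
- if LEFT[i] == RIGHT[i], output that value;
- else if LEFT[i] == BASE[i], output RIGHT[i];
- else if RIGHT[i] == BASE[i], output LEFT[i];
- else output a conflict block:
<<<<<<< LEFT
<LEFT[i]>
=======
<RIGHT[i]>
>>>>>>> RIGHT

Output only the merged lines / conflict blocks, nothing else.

Final LEFT:  [bravo, charlie, echo, golf, charlie, foxtrot, bravo]
Final RIGHT: [bravo, charlie, alpha, golf, charlie, foxtrot, alpha]
i=0: L=bravo R=bravo -> agree -> bravo
i=1: L=charlie R=charlie -> agree -> charlie
i=2: L=echo=BASE, R=alpha -> take RIGHT -> alpha
i=3: L=golf R=golf -> agree -> golf
i=4: L=charlie R=charlie -> agree -> charlie
i=5: L=foxtrot R=foxtrot -> agree -> foxtrot
i=6: L=bravo=BASE, R=alpha -> take RIGHT -> alpha

Answer: bravo
charlie
alpha
golf
charlie
foxtrot
alpha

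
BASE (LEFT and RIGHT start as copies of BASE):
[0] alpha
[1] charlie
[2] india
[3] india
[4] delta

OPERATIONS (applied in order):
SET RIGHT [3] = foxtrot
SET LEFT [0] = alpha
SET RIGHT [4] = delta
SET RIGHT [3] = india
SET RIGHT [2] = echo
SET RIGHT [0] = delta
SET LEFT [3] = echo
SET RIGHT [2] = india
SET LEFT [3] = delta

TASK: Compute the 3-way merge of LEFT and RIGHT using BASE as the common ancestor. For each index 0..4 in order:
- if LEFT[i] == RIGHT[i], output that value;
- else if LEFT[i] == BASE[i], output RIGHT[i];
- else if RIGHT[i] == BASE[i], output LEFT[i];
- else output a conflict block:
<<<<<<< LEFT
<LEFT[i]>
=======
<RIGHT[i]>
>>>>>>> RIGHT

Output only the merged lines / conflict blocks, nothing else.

Final LEFT:  [alpha, charlie, india, delta, delta]
Final RIGHT: [delta, charlie, india, india, delta]
i=0: L=alpha=BASE, R=delta -> take RIGHT -> delta
i=1: L=charlie R=charlie -> agree -> charlie
i=2: L=india R=india -> agree -> india
i=3: L=delta, R=india=BASE -> take LEFT -> delta
i=4: L=delta R=delta -> agree -> delta

Answer: delta
charlie
india
delta
delta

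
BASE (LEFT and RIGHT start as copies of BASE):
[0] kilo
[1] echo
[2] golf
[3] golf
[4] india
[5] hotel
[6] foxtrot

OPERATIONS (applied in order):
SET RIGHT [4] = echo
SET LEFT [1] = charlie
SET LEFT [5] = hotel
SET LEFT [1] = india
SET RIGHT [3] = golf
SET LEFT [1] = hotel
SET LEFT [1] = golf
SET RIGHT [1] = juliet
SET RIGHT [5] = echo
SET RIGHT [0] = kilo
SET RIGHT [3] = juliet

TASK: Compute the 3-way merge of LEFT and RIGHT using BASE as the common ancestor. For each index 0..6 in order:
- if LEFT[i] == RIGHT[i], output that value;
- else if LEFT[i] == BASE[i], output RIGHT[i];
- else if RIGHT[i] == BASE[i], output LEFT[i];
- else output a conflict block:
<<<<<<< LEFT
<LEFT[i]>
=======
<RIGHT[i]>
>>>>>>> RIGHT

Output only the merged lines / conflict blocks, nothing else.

Answer: kilo
<<<<<<< LEFT
golf
=======
juliet
>>>>>>> RIGHT
golf
juliet
echo
echo
foxtrot

Derivation:
Final LEFT:  [kilo, golf, golf, golf, india, hotel, foxtrot]
Final RIGHT: [kilo, juliet, golf, juliet, echo, echo, foxtrot]
i=0: L=kilo R=kilo -> agree -> kilo
i=1: BASE=echo L=golf R=juliet all differ -> CONFLICT
i=2: L=golf R=golf -> agree -> golf
i=3: L=golf=BASE, R=juliet -> take RIGHT -> juliet
i=4: L=india=BASE, R=echo -> take RIGHT -> echo
i=5: L=hotel=BASE, R=echo -> take RIGHT -> echo
i=6: L=foxtrot R=foxtrot -> agree -> foxtrot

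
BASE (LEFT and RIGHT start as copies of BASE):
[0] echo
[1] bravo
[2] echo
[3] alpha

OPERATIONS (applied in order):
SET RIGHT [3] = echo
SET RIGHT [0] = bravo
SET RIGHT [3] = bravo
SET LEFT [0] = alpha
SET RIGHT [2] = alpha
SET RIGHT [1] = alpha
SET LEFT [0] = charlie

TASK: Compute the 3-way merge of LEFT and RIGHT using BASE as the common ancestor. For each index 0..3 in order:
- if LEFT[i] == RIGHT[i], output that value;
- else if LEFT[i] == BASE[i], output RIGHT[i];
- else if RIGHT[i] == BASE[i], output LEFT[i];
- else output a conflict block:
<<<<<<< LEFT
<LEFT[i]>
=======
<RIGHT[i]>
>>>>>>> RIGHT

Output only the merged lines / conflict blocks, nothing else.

Answer: <<<<<<< LEFT
charlie
=======
bravo
>>>>>>> RIGHT
alpha
alpha
bravo

Derivation:
Final LEFT:  [charlie, bravo, echo, alpha]
Final RIGHT: [bravo, alpha, alpha, bravo]
i=0: BASE=echo L=charlie R=bravo all differ -> CONFLICT
i=1: L=bravo=BASE, R=alpha -> take RIGHT -> alpha
i=2: L=echo=BASE, R=alpha -> take RIGHT -> alpha
i=3: L=alpha=BASE, R=bravo -> take RIGHT -> bravo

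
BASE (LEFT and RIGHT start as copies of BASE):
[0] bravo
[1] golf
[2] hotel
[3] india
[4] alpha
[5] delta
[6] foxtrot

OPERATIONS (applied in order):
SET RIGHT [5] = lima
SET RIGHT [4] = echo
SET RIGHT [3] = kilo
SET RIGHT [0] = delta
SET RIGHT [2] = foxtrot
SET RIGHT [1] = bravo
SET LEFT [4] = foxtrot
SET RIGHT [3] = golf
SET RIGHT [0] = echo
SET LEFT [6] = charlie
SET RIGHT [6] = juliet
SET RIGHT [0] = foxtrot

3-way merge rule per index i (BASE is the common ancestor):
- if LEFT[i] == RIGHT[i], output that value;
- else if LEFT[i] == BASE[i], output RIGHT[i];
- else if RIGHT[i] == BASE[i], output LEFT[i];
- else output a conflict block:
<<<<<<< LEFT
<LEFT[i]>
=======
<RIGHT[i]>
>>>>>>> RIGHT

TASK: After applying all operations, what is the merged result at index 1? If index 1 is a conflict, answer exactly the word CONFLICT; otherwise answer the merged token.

Answer: bravo

Derivation:
Final LEFT:  [bravo, golf, hotel, india, foxtrot, delta, charlie]
Final RIGHT: [foxtrot, bravo, foxtrot, golf, echo, lima, juliet]
i=0: L=bravo=BASE, R=foxtrot -> take RIGHT -> foxtrot
i=1: L=golf=BASE, R=bravo -> take RIGHT -> bravo
i=2: L=hotel=BASE, R=foxtrot -> take RIGHT -> foxtrot
i=3: L=india=BASE, R=golf -> take RIGHT -> golf
i=4: BASE=alpha L=foxtrot R=echo all differ -> CONFLICT
i=5: L=delta=BASE, R=lima -> take RIGHT -> lima
i=6: BASE=foxtrot L=charlie R=juliet all differ -> CONFLICT
Index 1 -> bravo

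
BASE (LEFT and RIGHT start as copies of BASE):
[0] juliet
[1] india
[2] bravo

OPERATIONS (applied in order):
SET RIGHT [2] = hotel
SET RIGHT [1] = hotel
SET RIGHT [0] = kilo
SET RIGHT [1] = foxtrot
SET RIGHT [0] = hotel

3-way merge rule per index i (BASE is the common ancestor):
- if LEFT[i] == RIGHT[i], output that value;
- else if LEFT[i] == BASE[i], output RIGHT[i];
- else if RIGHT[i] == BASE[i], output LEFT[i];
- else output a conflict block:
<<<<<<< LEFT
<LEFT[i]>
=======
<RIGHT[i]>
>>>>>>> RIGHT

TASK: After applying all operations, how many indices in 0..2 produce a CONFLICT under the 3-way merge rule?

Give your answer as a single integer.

Answer: 0

Derivation:
Final LEFT:  [juliet, india, bravo]
Final RIGHT: [hotel, foxtrot, hotel]
i=0: L=juliet=BASE, R=hotel -> take RIGHT -> hotel
i=1: L=india=BASE, R=foxtrot -> take RIGHT -> foxtrot
i=2: L=bravo=BASE, R=hotel -> take RIGHT -> hotel
Conflict count: 0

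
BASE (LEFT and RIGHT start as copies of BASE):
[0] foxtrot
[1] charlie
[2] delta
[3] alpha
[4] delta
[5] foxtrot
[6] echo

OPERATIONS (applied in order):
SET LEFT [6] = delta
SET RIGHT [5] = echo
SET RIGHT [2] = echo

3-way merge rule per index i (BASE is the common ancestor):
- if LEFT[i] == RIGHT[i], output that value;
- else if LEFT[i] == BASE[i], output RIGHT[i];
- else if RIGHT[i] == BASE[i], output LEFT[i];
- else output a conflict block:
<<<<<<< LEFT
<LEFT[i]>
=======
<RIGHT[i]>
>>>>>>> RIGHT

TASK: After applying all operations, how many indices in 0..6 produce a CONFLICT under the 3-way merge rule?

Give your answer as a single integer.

Final LEFT:  [foxtrot, charlie, delta, alpha, delta, foxtrot, delta]
Final RIGHT: [foxtrot, charlie, echo, alpha, delta, echo, echo]
i=0: L=foxtrot R=foxtrot -> agree -> foxtrot
i=1: L=charlie R=charlie -> agree -> charlie
i=2: L=delta=BASE, R=echo -> take RIGHT -> echo
i=3: L=alpha R=alpha -> agree -> alpha
i=4: L=delta R=delta -> agree -> delta
i=5: L=foxtrot=BASE, R=echo -> take RIGHT -> echo
i=6: L=delta, R=echo=BASE -> take LEFT -> delta
Conflict count: 0

Answer: 0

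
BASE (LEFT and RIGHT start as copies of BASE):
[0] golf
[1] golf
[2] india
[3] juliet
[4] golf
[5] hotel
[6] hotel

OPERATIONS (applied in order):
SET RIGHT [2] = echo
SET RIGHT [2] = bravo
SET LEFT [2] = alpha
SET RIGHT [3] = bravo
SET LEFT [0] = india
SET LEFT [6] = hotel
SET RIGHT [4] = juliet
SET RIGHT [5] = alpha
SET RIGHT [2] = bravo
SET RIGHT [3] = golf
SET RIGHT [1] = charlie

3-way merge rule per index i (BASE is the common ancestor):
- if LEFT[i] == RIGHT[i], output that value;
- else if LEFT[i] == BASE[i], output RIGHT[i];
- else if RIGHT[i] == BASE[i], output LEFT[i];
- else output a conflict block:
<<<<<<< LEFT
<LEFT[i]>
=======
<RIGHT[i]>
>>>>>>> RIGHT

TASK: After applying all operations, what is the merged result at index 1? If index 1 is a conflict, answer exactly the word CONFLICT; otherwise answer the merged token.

Answer: charlie

Derivation:
Final LEFT:  [india, golf, alpha, juliet, golf, hotel, hotel]
Final RIGHT: [golf, charlie, bravo, golf, juliet, alpha, hotel]
i=0: L=india, R=golf=BASE -> take LEFT -> india
i=1: L=golf=BASE, R=charlie -> take RIGHT -> charlie
i=2: BASE=india L=alpha R=bravo all differ -> CONFLICT
i=3: L=juliet=BASE, R=golf -> take RIGHT -> golf
i=4: L=golf=BASE, R=juliet -> take RIGHT -> juliet
i=5: L=hotel=BASE, R=alpha -> take RIGHT -> alpha
i=6: L=hotel R=hotel -> agree -> hotel
Index 1 -> charlie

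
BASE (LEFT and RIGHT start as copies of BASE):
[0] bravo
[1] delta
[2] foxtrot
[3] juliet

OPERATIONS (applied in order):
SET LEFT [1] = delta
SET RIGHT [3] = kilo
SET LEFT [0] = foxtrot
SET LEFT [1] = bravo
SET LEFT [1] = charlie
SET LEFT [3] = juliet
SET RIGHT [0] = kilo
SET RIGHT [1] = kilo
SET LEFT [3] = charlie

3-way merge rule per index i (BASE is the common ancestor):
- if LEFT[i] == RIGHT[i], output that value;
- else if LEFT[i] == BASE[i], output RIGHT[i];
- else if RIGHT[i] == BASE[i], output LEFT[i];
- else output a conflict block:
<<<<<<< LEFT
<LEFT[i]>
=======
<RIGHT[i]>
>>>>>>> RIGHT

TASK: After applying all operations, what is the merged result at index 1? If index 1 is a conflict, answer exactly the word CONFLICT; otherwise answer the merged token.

Answer: CONFLICT

Derivation:
Final LEFT:  [foxtrot, charlie, foxtrot, charlie]
Final RIGHT: [kilo, kilo, foxtrot, kilo]
i=0: BASE=bravo L=foxtrot R=kilo all differ -> CONFLICT
i=1: BASE=delta L=charlie R=kilo all differ -> CONFLICT
i=2: L=foxtrot R=foxtrot -> agree -> foxtrot
i=3: BASE=juliet L=charlie R=kilo all differ -> CONFLICT
Index 1 -> CONFLICT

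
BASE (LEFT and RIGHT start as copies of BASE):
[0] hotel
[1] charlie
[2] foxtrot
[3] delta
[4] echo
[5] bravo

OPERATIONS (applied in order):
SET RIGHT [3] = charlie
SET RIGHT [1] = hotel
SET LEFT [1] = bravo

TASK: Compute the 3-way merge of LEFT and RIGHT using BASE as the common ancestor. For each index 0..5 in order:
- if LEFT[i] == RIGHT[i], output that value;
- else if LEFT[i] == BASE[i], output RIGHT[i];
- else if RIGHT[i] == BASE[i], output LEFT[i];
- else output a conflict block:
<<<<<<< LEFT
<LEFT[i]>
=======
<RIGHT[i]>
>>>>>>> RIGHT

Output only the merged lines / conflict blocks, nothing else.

Final LEFT:  [hotel, bravo, foxtrot, delta, echo, bravo]
Final RIGHT: [hotel, hotel, foxtrot, charlie, echo, bravo]
i=0: L=hotel R=hotel -> agree -> hotel
i=1: BASE=charlie L=bravo R=hotel all differ -> CONFLICT
i=2: L=foxtrot R=foxtrot -> agree -> foxtrot
i=3: L=delta=BASE, R=charlie -> take RIGHT -> charlie
i=4: L=echo R=echo -> agree -> echo
i=5: L=bravo R=bravo -> agree -> bravo

Answer: hotel
<<<<<<< LEFT
bravo
=======
hotel
>>>>>>> RIGHT
foxtrot
charlie
echo
bravo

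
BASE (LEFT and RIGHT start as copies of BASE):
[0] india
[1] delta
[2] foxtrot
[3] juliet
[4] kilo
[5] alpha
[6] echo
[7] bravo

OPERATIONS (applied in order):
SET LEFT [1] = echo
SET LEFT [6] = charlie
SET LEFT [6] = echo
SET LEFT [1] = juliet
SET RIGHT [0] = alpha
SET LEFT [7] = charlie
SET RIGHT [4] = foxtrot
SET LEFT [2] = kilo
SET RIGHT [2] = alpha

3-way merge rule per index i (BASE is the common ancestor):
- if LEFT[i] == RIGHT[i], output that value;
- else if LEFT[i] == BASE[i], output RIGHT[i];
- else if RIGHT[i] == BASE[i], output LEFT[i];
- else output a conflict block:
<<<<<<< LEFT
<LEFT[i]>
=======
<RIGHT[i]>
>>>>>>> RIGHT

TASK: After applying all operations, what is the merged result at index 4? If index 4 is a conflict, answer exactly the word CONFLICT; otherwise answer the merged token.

Final LEFT:  [india, juliet, kilo, juliet, kilo, alpha, echo, charlie]
Final RIGHT: [alpha, delta, alpha, juliet, foxtrot, alpha, echo, bravo]
i=0: L=india=BASE, R=alpha -> take RIGHT -> alpha
i=1: L=juliet, R=delta=BASE -> take LEFT -> juliet
i=2: BASE=foxtrot L=kilo R=alpha all differ -> CONFLICT
i=3: L=juliet R=juliet -> agree -> juliet
i=4: L=kilo=BASE, R=foxtrot -> take RIGHT -> foxtrot
i=5: L=alpha R=alpha -> agree -> alpha
i=6: L=echo R=echo -> agree -> echo
i=7: L=charlie, R=bravo=BASE -> take LEFT -> charlie
Index 4 -> foxtrot

Answer: foxtrot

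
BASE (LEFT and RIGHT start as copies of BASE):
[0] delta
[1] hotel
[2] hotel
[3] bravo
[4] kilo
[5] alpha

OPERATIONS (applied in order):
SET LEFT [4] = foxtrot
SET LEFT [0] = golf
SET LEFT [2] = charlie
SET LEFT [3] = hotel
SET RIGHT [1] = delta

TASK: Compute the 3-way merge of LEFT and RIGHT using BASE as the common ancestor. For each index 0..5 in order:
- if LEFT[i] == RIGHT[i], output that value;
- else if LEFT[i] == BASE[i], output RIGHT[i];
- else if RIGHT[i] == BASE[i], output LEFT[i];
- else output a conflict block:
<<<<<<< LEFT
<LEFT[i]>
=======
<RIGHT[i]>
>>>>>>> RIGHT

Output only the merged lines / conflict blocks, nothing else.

Answer: golf
delta
charlie
hotel
foxtrot
alpha

Derivation:
Final LEFT:  [golf, hotel, charlie, hotel, foxtrot, alpha]
Final RIGHT: [delta, delta, hotel, bravo, kilo, alpha]
i=0: L=golf, R=delta=BASE -> take LEFT -> golf
i=1: L=hotel=BASE, R=delta -> take RIGHT -> delta
i=2: L=charlie, R=hotel=BASE -> take LEFT -> charlie
i=3: L=hotel, R=bravo=BASE -> take LEFT -> hotel
i=4: L=foxtrot, R=kilo=BASE -> take LEFT -> foxtrot
i=5: L=alpha R=alpha -> agree -> alpha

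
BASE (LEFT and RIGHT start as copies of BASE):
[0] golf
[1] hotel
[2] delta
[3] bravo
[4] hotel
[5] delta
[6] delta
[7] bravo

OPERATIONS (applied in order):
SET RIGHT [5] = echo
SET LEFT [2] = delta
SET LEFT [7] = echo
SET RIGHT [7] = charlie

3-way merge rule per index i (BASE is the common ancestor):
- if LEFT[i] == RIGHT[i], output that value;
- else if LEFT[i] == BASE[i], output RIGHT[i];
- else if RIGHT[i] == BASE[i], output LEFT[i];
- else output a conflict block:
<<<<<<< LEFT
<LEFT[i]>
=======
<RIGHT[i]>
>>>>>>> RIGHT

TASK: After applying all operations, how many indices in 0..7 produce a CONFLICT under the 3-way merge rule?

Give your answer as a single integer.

Answer: 1

Derivation:
Final LEFT:  [golf, hotel, delta, bravo, hotel, delta, delta, echo]
Final RIGHT: [golf, hotel, delta, bravo, hotel, echo, delta, charlie]
i=0: L=golf R=golf -> agree -> golf
i=1: L=hotel R=hotel -> agree -> hotel
i=2: L=delta R=delta -> agree -> delta
i=3: L=bravo R=bravo -> agree -> bravo
i=4: L=hotel R=hotel -> agree -> hotel
i=5: L=delta=BASE, R=echo -> take RIGHT -> echo
i=6: L=delta R=delta -> agree -> delta
i=7: BASE=bravo L=echo R=charlie all differ -> CONFLICT
Conflict count: 1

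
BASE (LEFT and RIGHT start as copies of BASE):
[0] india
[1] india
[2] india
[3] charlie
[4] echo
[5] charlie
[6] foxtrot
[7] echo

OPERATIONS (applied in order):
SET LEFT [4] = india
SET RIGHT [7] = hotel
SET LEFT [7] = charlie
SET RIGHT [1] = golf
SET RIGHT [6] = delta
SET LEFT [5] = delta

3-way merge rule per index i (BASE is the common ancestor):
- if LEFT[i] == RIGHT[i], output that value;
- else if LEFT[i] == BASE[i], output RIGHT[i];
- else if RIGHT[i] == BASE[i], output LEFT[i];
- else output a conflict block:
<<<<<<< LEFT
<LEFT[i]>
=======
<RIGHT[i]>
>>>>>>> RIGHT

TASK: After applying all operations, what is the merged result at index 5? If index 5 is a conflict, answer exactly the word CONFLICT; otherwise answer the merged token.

Final LEFT:  [india, india, india, charlie, india, delta, foxtrot, charlie]
Final RIGHT: [india, golf, india, charlie, echo, charlie, delta, hotel]
i=0: L=india R=india -> agree -> india
i=1: L=india=BASE, R=golf -> take RIGHT -> golf
i=2: L=india R=india -> agree -> india
i=3: L=charlie R=charlie -> agree -> charlie
i=4: L=india, R=echo=BASE -> take LEFT -> india
i=5: L=delta, R=charlie=BASE -> take LEFT -> delta
i=6: L=foxtrot=BASE, R=delta -> take RIGHT -> delta
i=7: BASE=echo L=charlie R=hotel all differ -> CONFLICT
Index 5 -> delta

Answer: delta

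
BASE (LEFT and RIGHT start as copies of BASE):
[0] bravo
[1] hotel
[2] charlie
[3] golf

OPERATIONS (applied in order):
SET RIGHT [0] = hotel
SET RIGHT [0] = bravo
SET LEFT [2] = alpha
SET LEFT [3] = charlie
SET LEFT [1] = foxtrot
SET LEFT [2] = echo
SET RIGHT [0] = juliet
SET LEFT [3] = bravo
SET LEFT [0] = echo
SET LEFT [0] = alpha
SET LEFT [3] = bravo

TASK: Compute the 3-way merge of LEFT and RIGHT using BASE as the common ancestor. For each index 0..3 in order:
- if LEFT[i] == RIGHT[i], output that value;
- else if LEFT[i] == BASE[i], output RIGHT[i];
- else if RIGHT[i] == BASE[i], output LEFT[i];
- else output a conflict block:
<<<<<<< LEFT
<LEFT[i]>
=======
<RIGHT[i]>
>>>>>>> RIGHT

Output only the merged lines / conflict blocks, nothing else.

Answer: <<<<<<< LEFT
alpha
=======
juliet
>>>>>>> RIGHT
foxtrot
echo
bravo

Derivation:
Final LEFT:  [alpha, foxtrot, echo, bravo]
Final RIGHT: [juliet, hotel, charlie, golf]
i=0: BASE=bravo L=alpha R=juliet all differ -> CONFLICT
i=1: L=foxtrot, R=hotel=BASE -> take LEFT -> foxtrot
i=2: L=echo, R=charlie=BASE -> take LEFT -> echo
i=3: L=bravo, R=golf=BASE -> take LEFT -> bravo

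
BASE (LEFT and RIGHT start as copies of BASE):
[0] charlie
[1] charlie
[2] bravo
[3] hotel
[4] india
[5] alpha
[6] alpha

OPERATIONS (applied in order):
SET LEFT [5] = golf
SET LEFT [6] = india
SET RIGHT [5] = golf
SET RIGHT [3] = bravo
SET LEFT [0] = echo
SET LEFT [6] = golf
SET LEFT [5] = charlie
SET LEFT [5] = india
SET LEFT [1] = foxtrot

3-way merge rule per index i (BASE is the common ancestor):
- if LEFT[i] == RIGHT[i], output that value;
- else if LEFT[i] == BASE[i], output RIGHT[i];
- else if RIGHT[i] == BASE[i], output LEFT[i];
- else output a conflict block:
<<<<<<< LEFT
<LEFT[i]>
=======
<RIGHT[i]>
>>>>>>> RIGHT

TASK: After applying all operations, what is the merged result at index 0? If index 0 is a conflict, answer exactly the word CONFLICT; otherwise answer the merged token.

Answer: echo

Derivation:
Final LEFT:  [echo, foxtrot, bravo, hotel, india, india, golf]
Final RIGHT: [charlie, charlie, bravo, bravo, india, golf, alpha]
i=0: L=echo, R=charlie=BASE -> take LEFT -> echo
i=1: L=foxtrot, R=charlie=BASE -> take LEFT -> foxtrot
i=2: L=bravo R=bravo -> agree -> bravo
i=3: L=hotel=BASE, R=bravo -> take RIGHT -> bravo
i=4: L=india R=india -> agree -> india
i=5: BASE=alpha L=india R=golf all differ -> CONFLICT
i=6: L=golf, R=alpha=BASE -> take LEFT -> golf
Index 0 -> echo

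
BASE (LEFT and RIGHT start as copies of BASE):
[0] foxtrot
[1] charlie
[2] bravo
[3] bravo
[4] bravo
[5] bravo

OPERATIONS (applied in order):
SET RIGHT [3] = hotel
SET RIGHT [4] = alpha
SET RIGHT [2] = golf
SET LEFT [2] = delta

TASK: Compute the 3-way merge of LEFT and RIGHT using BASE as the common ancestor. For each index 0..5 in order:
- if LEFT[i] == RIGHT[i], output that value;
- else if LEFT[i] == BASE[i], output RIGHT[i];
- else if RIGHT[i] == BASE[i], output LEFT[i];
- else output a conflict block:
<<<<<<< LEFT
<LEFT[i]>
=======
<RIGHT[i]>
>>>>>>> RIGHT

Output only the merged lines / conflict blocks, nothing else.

Answer: foxtrot
charlie
<<<<<<< LEFT
delta
=======
golf
>>>>>>> RIGHT
hotel
alpha
bravo

Derivation:
Final LEFT:  [foxtrot, charlie, delta, bravo, bravo, bravo]
Final RIGHT: [foxtrot, charlie, golf, hotel, alpha, bravo]
i=0: L=foxtrot R=foxtrot -> agree -> foxtrot
i=1: L=charlie R=charlie -> agree -> charlie
i=2: BASE=bravo L=delta R=golf all differ -> CONFLICT
i=3: L=bravo=BASE, R=hotel -> take RIGHT -> hotel
i=4: L=bravo=BASE, R=alpha -> take RIGHT -> alpha
i=5: L=bravo R=bravo -> agree -> bravo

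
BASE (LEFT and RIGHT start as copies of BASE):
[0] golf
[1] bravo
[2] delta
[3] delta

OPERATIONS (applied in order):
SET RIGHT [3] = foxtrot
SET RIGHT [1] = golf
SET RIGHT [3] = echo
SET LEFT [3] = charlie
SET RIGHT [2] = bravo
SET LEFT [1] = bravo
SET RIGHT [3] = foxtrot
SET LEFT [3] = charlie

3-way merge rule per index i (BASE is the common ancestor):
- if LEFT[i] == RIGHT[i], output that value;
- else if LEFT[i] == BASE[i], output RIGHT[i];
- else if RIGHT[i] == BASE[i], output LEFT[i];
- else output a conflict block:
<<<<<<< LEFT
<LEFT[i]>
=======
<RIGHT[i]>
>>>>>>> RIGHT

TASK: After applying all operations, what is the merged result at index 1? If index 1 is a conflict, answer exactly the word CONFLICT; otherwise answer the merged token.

Final LEFT:  [golf, bravo, delta, charlie]
Final RIGHT: [golf, golf, bravo, foxtrot]
i=0: L=golf R=golf -> agree -> golf
i=1: L=bravo=BASE, R=golf -> take RIGHT -> golf
i=2: L=delta=BASE, R=bravo -> take RIGHT -> bravo
i=3: BASE=delta L=charlie R=foxtrot all differ -> CONFLICT
Index 1 -> golf

Answer: golf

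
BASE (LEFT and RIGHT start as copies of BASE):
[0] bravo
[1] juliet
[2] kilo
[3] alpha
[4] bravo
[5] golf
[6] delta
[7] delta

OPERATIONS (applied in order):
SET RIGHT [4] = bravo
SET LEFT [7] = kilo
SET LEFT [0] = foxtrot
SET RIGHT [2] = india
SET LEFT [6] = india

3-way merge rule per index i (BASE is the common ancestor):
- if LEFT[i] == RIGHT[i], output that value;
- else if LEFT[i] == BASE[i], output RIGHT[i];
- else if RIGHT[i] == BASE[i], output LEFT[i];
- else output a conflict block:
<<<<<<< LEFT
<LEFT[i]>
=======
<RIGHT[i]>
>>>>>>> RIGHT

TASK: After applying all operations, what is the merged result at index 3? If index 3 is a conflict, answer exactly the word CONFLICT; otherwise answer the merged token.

Final LEFT:  [foxtrot, juliet, kilo, alpha, bravo, golf, india, kilo]
Final RIGHT: [bravo, juliet, india, alpha, bravo, golf, delta, delta]
i=0: L=foxtrot, R=bravo=BASE -> take LEFT -> foxtrot
i=1: L=juliet R=juliet -> agree -> juliet
i=2: L=kilo=BASE, R=india -> take RIGHT -> india
i=3: L=alpha R=alpha -> agree -> alpha
i=4: L=bravo R=bravo -> agree -> bravo
i=5: L=golf R=golf -> agree -> golf
i=6: L=india, R=delta=BASE -> take LEFT -> india
i=7: L=kilo, R=delta=BASE -> take LEFT -> kilo
Index 3 -> alpha

Answer: alpha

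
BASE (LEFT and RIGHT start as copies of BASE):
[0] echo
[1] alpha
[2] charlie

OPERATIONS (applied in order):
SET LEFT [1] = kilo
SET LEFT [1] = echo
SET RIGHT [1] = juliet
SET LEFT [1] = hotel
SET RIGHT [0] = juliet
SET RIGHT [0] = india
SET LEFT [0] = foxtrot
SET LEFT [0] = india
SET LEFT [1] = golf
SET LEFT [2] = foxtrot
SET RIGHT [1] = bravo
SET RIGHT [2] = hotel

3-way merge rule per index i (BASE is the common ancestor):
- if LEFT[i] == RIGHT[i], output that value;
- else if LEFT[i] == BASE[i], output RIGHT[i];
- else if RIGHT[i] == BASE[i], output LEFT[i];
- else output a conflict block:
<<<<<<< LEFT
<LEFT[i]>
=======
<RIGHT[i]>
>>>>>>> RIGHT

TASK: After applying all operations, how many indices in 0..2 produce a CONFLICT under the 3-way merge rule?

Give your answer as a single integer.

Final LEFT:  [india, golf, foxtrot]
Final RIGHT: [india, bravo, hotel]
i=0: L=india R=india -> agree -> india
i=1: BASE=alpha L=golf R=bravo all differ -> CONFLICT
i=2: BASE=charlie L=foxtrot R=hotel all differ -> CONFLICT
Conflict count: 2

Answer: 2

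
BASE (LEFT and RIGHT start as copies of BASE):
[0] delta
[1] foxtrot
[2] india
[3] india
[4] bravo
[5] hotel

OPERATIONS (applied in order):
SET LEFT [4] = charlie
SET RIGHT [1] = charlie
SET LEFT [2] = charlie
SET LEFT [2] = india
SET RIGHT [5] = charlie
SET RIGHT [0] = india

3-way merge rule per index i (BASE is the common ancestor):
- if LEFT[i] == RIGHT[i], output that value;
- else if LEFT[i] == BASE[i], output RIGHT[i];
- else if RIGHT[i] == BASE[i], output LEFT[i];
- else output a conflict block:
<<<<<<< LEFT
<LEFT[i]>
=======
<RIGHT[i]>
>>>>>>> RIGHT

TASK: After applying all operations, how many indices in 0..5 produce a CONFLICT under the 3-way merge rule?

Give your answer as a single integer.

Final LEFT:  [delta, foxtrot, india, india, charlie, hotel]
Final RIGHT: [india, charlie, india, india, bravo, charlie]
i=0: L=delta=BASE, R=india -> take RIGHT -> india
i=1: L=foxtrot=BASE, R=charlie -> take RIGHT -> charlie
i=2: L=india R=india -> agree -> india
i=3: L=india R=india -> agree -> india
i=4: L=charlie, R=bravo=BASE -> take LEFT -> charlie
i=5: L=hotel=BASE, R=charlie -> take RIGHT -> charlie
Conflict count: 0

Answer: 0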